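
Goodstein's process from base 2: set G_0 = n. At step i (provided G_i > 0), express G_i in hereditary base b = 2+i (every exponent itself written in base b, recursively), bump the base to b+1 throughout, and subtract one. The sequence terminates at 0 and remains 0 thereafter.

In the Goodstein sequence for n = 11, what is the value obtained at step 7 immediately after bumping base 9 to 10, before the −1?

[0] 11 ≡ 2^(2 + 1) + 2 + 1 (base 2). Lift 3: 85. −1: 84.
[1] 84 ≡ 3^(3 + 1) + 3 (base 3). Lift 4: 1028. −1: 1027.
[2] 1027 ≡ 4^(4 + 1) + 3 (base 4). Lift 5: 15628. −1: 15627.
[3] 15627 ≡ 5^(5 + 1) + 2 (base 5). Lift 6: 279938. −1: 279937.
[4] 279937 ≡ 6^(6 + 1) + 1 (base 6). Lift 7: 5764802. −1: 5764801.
[5] 5764801 ≡ 7^(7 + 1) (base 7). Lift 8: 134217728. −1: 134217727.
[6] 134217727 ≡ 7·8^8 + 7·8^7 + 7·8^6 + 7·8^5 + 7·8^4 + 7·8^3 + 7·8^2 + 7·8 + 7 (base 8). Lift 9: 2749609303. −1: 2749609302.
[7] 2749609302 ≡ 7·9^9 + 7·9^7 + 7·9^6 + 7·9^5 + 7·9^4 + 7·9^3 + 7·9^2 + 7·9 + 6 (base 9). Lift 10: 70077777776. −1: 70077777775.

70077777776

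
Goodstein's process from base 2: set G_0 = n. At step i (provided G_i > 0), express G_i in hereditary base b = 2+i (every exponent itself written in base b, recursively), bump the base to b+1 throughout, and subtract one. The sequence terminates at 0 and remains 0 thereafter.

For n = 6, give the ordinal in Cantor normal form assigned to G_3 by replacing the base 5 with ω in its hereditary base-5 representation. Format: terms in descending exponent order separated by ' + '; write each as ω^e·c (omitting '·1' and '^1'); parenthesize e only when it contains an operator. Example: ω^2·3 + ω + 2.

[0] 6 ≡ 2^2 + 2 (base 2). Lift 3: 30. −1: 29.
[1] 29 ≡ 3^3 + 2 (base 3). Lift 4: 258. −1: 257.
[2] 257 ≡ 4^4 + 1 (base 4). Lift 5: 3126. −1: 3125.
[3] 3125 ≡ 5^5 (base 5). Lift 6: 46656. −1: 46655.

ω^ω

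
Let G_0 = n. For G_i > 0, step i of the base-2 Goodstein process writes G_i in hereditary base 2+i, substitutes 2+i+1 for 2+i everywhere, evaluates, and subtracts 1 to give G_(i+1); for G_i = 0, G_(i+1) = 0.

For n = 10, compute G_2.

1025

i=0: 10 = 2^(2 + 1) + 2 (b=2); 2→3: 3^(3 + 1) + 3 = 84; 84−1 = 83
i=1: 83 = 3^(3 + 1) + 2 (b=3); 3→4: 4^(4 + 1) + 2 = 1026; 1026−1 = 1025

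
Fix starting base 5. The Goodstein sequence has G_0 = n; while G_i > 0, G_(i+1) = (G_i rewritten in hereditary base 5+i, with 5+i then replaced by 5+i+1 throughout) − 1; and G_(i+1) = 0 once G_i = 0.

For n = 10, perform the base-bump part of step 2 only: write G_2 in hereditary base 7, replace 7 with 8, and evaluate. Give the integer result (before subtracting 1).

12

(0) 10|_5 = 2·5 ↦ 2·6|_6 = 12 ⇒ 11
(1) 11|_6 = 6 + 5 ↦ 7 + 5|_7 = 12 ⇒ 11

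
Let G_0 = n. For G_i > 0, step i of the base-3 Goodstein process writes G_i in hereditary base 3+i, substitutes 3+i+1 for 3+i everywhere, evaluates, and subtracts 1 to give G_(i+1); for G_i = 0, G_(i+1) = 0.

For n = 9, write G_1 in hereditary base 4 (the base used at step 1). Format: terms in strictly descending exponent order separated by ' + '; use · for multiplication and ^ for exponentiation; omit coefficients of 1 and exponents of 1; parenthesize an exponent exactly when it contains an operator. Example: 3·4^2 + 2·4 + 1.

G_0=9  [base 3] 3^2  →[3↦4]→  4^2 = 16  −1 ⇒ G_1=15
G_1=15  [base 4] 3·4 + 3  →[4↦5]→  3·5 + 3 = 18  −1 ⇒ G_2=17

3·4 + 3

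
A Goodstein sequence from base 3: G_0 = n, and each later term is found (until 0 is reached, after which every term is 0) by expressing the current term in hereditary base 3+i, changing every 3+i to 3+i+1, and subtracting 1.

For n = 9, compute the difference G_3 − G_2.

G_0=9  [base 3] 3^2  →[3↦4]→  4^2 = 16  −1 ⇒ G_1=15
G_1=15  [base 4] 3·4 + 3  →[4↦5]→  3·5 + 3 = 18  −1 ⇒ G_2=17
G_2=17  [base 5] 3·5 + 2  →[5↦6]→  3·6 + 2 = 20  −1 ⇒ G_3=19

2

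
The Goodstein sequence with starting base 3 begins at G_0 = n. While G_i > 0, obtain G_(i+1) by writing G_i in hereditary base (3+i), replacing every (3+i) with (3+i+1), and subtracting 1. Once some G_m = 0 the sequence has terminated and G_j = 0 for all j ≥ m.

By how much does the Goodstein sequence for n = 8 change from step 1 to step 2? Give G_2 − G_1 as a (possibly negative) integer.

(0) 8|_3 = 2·3 + 2 ↦ 2·4 + 2|_4 = 10 ⇒ 9
(1) 9|_4 = 2·4 + 1 ↦ 2·5 + 1|_5 = 11 ⇒ 10

1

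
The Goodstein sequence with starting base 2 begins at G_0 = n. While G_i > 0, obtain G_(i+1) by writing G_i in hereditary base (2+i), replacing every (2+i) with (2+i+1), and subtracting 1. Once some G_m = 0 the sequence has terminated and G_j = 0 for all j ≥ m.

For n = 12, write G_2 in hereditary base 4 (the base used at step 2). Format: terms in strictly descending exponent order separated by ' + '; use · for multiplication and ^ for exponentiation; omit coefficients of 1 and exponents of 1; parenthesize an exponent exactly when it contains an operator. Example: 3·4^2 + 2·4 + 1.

12 —HB2→ 2^(2 + 1) + 2^2 —bump→ 3^(3 + 1) + 3^3 = 108 —(−1)→ 107
107 —HB3→ 3^(3 + 1) + 2·3^2 + 2·3 + 2 —bump→ 4^(4 + 1) + 2·4^2 + 2·4 + 2 = 1066 —(−1)→ 1065

4^(4 + 1) + 2·4^2 + 2·4 + 1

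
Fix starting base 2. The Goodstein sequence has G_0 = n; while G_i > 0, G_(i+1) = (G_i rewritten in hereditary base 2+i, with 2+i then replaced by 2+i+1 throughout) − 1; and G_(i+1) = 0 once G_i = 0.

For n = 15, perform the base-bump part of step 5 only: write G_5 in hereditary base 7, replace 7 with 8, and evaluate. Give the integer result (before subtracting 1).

150994944

(0) 15|_2 = 2^(2 + 1) + 2^2 + 2 + 1 ↦ 3^(3 + 1) + 3^3 + 3 + 1|_3 = 112 ⇒ 111
(1) 111|_3 = 3^(3 + 1) + 3^3 + 3 ↦ 4^(4 + 1) + 4^4 + 4|_4 = 1284 ⇒ 1283
(2) 1283|_4 = 4^(4 + 1) + 4^4 + 3 ↦ 5^(5 + 1) + 5^5 + 3|_5 = 18753 ⇒ 18752
(3) 18752|_5 = 5^(5 + 1) + 5^5 + 2 ↦ 6^(6 + 1) + 6^6 + 2|_6 = 326594 ⇒ 326593
(4) 326593|_6 = 6^(6 + 1) + 6^6 + 1 ↦ 7^(7 + 1) + 7^7 + 1|_7 = 6588345 ⇒ 6588344
(5) 6588344|_7 = 7^(7 + 1) + 7^7 ↦ 8^(8 + 1) + 8^8|_8 = 150994944 ⇒ 150994943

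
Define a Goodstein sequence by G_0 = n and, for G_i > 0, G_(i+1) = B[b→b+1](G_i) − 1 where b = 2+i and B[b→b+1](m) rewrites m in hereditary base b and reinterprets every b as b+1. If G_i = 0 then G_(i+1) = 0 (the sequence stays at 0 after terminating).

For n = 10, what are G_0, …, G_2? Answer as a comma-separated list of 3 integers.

10, 83, 1025

step 0: 10 = 2^(2 + 1) + 2; sub 3 for 2: 3^(3 + 1) + 3; = 84; G_1 = 84−1 = 83
step 1: 83 = 3^(3 + 1) + 2; sub 4 for 3: 4^(4 + 1) + 2; = 1026; G_2 = 1026−1 = 1025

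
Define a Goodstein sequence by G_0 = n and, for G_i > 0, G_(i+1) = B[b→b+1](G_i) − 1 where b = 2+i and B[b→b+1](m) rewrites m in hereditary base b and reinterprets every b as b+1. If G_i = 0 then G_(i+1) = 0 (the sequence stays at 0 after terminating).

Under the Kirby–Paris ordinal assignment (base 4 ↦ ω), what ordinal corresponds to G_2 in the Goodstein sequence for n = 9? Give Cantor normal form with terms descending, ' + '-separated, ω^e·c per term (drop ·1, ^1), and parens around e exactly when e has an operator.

(0) 9|_2 = 2^(2 + 1) + 1 ↦ 3^(3 + 1) + 1|_3 = 82 ⇒ 81
(1) 81|_3 = 3^(3 + 1) ↦ 4^(4 + 1)|_4 = 1024 ⇒ 1023

ω^ω·3 + ω^3·3 + ω^2·3 + ω·3 + 3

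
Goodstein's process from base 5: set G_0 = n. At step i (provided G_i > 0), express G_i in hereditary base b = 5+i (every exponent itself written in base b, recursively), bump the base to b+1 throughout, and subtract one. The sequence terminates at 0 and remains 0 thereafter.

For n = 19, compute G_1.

21

G_0=19  [base 5] 3·5 + 4  →[5↦6]→  3·6 + 4 = 22  −1 ⇒ G_1=21
G_1=21  [base 6] 3·6 + 3  →[6↦7]→  3·7 + 3 = 24  −1 ⇒ G_2=23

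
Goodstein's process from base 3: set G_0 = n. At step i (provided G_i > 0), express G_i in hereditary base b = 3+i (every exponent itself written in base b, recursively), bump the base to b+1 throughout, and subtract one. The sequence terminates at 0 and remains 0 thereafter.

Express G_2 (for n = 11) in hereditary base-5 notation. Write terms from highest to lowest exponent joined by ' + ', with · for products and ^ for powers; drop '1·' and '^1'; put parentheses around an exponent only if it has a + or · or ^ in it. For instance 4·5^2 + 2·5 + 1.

(0) 11|_3 = 3^2 + 2 ↦ 4^2 + 2|_4 = 18 ⇒ 17
(1) 17|_4 = 4^2 + 1 ↦ 5^2 + 1|_5 = 26 ⇒ 25
(2) 25|_5 = 5^2 ↦ 6^2|_6 = 36 ⇒ 35

5^2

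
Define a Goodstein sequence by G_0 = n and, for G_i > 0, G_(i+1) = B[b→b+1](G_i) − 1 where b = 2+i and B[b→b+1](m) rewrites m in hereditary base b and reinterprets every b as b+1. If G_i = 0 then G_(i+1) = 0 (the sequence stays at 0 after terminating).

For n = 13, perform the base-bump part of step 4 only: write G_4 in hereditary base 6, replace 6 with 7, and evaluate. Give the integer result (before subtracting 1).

5765999

i=0: 13 = 2^(2 + 1) + 2^2 + 1 (b=2); 2→3: 3^(3 + 1) + 3^3 + 1 = 109; 109−1 = 108
i=1: 108 = 3^(3 + 1) + 3^3 (b=3); 3→4: 4^(4 + 1) + 4^4 = 1280; 1280−1 = 1279
i=2: 1279 = 4^(4 + 1) + 3·4^3 + 3·4^2 + 3·4 + 3 (b=4); 4→5: 5^(5 + 1) + 3·5^3 + 3·5^2 + 3·5 + 3 = 16093; 16093−1 = 16092
i=3: 16092 = 5^(5 + 1) + 3·5^3 + 3·5^2 + 3·5 + 2 (b=5); 5→6: 6^(6 + 1) + 3·6^3 + 3·6^2 + 3·6 + 2 = 280712; 280712−1 = 280711
i=4: 280711 = 6^(6 + 1) + 3·6^3 + 3·6^2 + 3·6 + 1 (b=6); 6→7: 7^(7 + 1) + 3·7^3 + 3·7^2 + 3·7 + 1 = 5765999; 5765999−1 = 5765998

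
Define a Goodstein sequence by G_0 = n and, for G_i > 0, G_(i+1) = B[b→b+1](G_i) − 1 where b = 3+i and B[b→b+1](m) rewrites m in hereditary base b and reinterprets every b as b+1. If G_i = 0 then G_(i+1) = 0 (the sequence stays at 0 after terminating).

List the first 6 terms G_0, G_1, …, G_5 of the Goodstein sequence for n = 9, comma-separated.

base 3: 9 = 3^2; at 4: 4^2 = 16; next = 15
base 4: 15 = 3·4 + 3; at 5: 3·5 + 3 = 18; next = 17
base 5: 17 = 3·5 + 2; at 6: 3·6 + 2 = 20; next = 19
base 6: 19 = 3·6 + 1; at 7: 3·7 + 1 = 22; next = 21
base 7: 21 = 3·7; at 8: 3·8 = 24; next = 23

9, 15, 17, 19, 21, 23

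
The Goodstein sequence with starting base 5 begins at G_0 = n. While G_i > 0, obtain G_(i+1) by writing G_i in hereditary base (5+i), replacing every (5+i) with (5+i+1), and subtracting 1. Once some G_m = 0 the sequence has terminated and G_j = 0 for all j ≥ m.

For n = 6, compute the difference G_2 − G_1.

[0] 6 ≡ 5 + 1 (base 5). Lift 6: 7. −1: 6.
[1] 6 ≡ 6 (base 6). Lift 7: 7. −1: 6.

0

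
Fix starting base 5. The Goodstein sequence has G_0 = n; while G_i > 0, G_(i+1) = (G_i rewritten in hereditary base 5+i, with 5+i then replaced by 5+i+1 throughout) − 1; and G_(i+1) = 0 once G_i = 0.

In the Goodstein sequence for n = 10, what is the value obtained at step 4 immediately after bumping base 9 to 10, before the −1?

10 —HB5→ 2·5 —bump→ 2·6 = 12 —(−1)→ 11
11 —HB6→ 6 + 5 —bump→ 7 + 5 = 12 —(−1)→ 11
11 —HB7→ 7 + 4 —bump→ 8 + 4 = 12 —(−1)→ 11
11 —HB8→ 8 + 3 —bump→ 9 + 3 = 12 —(−1)→ 11
11 —HB9→ 9 + 2 —bump→ 10 + 2 = 12 —(−1)→ 11

12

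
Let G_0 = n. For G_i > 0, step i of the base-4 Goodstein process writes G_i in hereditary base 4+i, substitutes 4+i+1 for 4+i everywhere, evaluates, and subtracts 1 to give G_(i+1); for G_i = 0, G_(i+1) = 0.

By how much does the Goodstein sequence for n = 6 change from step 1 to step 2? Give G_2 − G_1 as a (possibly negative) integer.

0

6 —HB4→ 4 + 2 —bump→ 5 + 2 = 7 —(−1)→ 6
6 —HB5→ 5 + 1 —bump→ 6 + 1 = 7 —(−1)→ 6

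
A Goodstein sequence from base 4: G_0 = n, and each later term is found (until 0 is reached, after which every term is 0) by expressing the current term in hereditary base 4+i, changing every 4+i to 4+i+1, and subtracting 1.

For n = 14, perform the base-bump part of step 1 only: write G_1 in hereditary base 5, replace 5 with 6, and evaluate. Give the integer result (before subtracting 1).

G_0 = 14. HB_4(14) = 3·4 + 2. Bump = 17. G_1 = 16.
G_1 = 16. HB_5(16) = 3·5 + 1. Bump = 19. G_2 = 18.

19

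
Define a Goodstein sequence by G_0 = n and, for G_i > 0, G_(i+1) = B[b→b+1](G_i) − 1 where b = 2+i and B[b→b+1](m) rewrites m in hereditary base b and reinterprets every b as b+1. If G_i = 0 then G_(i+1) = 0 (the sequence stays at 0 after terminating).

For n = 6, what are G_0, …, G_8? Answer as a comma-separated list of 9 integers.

i=0: 6 = 2^2 + 2 (b=2); 2→3: 3^3 + 3 = 30; 30−1 = 29
i=1: 29 = 3^3 + 2 (b=3); 3→4: 4^4 + 2 = 258; 258−1 = 257
i=2: 257 = 4^4 + 1 (b=4); 4→5: 5^5 + 1 = 3126; 3126−1 = 3125
i=3: 3125 = 5^5 (b=5); 5→6: 6^6 = 46656; 46656−1 = 46655
i=4: 46655 = 5·6^5 + 5·6^4 + 5·6^3 + 5·6^2 + 5·6 + 5 (b=6); 6→7: 5·7^5 + 5·7^4 + 5·7^3 + 5·7^2 + 5·7 + 5 = 98040; 98040−1 = 98039
i=5: 98039 = 5·7^5 + 5·7^4 + 5·7^3 + 5·7^2 + 5·7 + 4 (b=7); 7→8: 5·8^5 + 5·8^4 + 5·8^3 + 5·8^2 + 5·8 + 4 = 187244; 187244−1 = 187243
i=6: 187243 = 5·8^5 + 5·8^4 + 5·8^3 + 5·8^2 + 5·8 + 3 (b=8); 8→9: 5·9^5 + 5·9^4 + 5·9^3 + 5·9^2 + 5·9 + 3 = 332148; 332148−1 = 332147
i=7: 332147 = 5·9^5 + 5·9^4 + 5·9^3 + 5·9^2 + 5·9 + 2 (b=9); 9→10: 5·10^5 + 5·10^4 + 5·10^3 + 5·10^2 + 5·10 + 2 = 555552; 555552−1 = 555551

6, 29, 257, 3125, 46655, 98039, 187243, 332147, 555551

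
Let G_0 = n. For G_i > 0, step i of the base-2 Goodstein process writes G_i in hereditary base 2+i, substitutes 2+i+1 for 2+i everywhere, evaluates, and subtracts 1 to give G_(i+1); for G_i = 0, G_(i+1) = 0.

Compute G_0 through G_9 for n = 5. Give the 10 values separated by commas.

G_0=5  [base 2] 2^2 + 1  →[2↦3]→  3^3 + 1 = 28  −1 ⇒ G_1=27
G_1=27  [base 3] 3^3  →[3↦4]→  4^4 = 256  −1 ⇒ G_2=255
G_2=255  [base 4] 3·4^3 + 3·4^2 + 3·4 + 3  →[4↦5]→  3·5^3 + 3·5^2 + 3·5 + 3 = 468  −1 ⇒ G_3=467
G_3=467  [base 5] 3·5^3 + 3·5^2 + 3·5 + 2  →[5↦6]→  3·6^3 + 3·6^2 + 3·6 + 2 = 776  −1 ⇒ G_4=775
G_4=775  [base 6] 3·6^3 + 3·6^2 + 3·6 + 1  →[6↦7]→  3·7^3 + 3·7^2 + 3·7 + 1 = 1198  −1 ⇒ G_5=1197
G_5=1197  [base 7] 3·7^3 + 3·7^2 + 3·7  →[7↦8]→  3·8^3 + 3·8^2 + 3·8 = 1752  −1 ⇒ G_6=1751
G_6=1751  [base 8] 3·8^3 + 3·8^2 + 2·8 + 7  →[8↦9]→  3·9^3 + 3·9^2 + 2·9 + 7 = 2455  −1 ⇒ G_7=2454
G_7=2454  [base 9] 3·9^3 + 3·9^2 + 2·9 + 6  →[9↦10]→  3·10^3 + 3·10^2 + 2·10 + 6 = 3326  −1 ⇒ G_8=3325
G_8=3325  [base 10] 3·10^3 + 3·10^2 + 2·10 + 5  →[10↦11]→  3·11^3 + 3·11^2 + 2·11 + 5 = 4383  −1 ⇒ G_9=4382

5, 27, 255, 467, 775, 1197, 1751, 2454, 3325, 4382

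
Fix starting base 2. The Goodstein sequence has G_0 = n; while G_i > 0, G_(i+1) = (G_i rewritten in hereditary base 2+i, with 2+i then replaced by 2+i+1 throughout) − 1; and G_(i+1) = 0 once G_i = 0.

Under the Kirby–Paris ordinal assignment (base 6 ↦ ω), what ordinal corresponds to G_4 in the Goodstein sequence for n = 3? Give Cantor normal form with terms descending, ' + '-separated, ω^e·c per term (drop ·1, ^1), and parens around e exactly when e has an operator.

1

i=0: 3 = 2 + 1 (b=2); 2→3: 3 + 1 = 4; 4−1 = 3
i=1: 3 = 3 (b=3); 3→4: 4 = 4; 4−1 = 3
i=2: 3 = 3 (b=4); 4→5: 3 = 3; 3−1 = 2
i=3: 2 = 2 (b=5); 5→6: 2 = 2; 2−1 = 1
i=4: 1 = 1 (b=6); 6→7: 1 = 1; 1−1 = 0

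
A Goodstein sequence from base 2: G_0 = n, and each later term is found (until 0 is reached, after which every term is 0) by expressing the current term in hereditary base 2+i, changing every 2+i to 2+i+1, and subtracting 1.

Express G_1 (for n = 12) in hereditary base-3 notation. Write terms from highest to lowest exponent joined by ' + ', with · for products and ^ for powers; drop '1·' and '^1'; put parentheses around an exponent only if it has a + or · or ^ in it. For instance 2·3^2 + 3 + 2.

step 0: 12 = 2^(2 + 1) + 2^2; sub 3 for 2: 3^(3 + 1) + 3^3; = 108; G_1 = 108−1 = 107
step 1: 107 = 3^(3 + 1) + 2·3^2 + 2·3 + 2; sub 4 for 3: 4^(4 + 1) + 2·4^2 + 2·4 + 2; = 1066; G_2 = 1066−1 = 1065

3^(3 + 1) + 2·3^2 + 2·3 + 2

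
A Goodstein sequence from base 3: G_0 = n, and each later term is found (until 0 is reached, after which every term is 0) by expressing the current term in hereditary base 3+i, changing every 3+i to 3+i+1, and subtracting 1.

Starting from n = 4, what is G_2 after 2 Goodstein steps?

G_0 = 4. HB_3(4) = 3 + 1. Bump = 5. G_1 = 4.
G_1 = 4. HB_4(4) = 4. Bump = 5. G_2 = 4.
G_2 = 4. HB_5(4) = 4. Bump = 4. G_3 = 3.

4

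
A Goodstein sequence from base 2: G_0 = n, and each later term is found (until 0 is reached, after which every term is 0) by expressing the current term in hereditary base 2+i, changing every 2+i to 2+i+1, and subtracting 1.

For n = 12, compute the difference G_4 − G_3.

264334

G_0=12  [base 2] 2^(2 + 1) + 2^2  →[2↦3]→  3^(3 + 1) + 3^3 = 108  −1 ⇒ G_1=107
G_1=107  [base 3] 3^(3 + 1) + 2·3^2 + 2·3 + 2  →[3↦4]→  4^(4 + 1) + 2·4^2 + 2·4 + 2 = 1066  −1 ⇒ G_2=1065
G_2=1065  [base 4] 4^(4 + 1) + 2·4^2 + 2·4 + 1  →[4↦5]→  5^(5 + 1) + 2·5^2 + 2·5 + 1 = 15686  −1 ⇒ G_3=15685
G_3=15685  [base 5] 5^(5 + 1) + 2·5^2 + 2·5  →[5↦6]→  6^(6 + 1) + 2·6^2 + 2·6 = 280020  −1 ⇒ G_4=280019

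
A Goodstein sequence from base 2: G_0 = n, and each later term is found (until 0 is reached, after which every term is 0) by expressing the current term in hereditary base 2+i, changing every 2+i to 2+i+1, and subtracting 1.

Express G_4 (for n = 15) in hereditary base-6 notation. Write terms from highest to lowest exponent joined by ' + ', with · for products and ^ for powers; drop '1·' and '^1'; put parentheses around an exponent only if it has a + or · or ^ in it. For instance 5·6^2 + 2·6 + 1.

6^(6 + 1) + 6^6 + 1

(0) 15|_2 = 2^(2 + 1) + 2^2 + 2 + 1 ↦ 3^(3 + 1) + 3^3 + 3 + 1|_3 = 112 ⇒ 111
(1) 111|_3 = 3^(3 + 1) + 3^3 + 3 ↦ 4^(4 + 1) + 4^4 + 4|_4 = 1284 ⇒ 1283
(2) 1283|_4 = 4^(4 + 1) + 4^4 + 3 ↦ 5^(5 + 1) + 5^5 + 3|_5 = 18753 ⇒ 18752
(3) 18752|_5 = 5^(5 + 1) + 5^5 + 2 ↦ 6^(6 + 1) + 6^6 + 2|_6 = 326594 ⇒ 326593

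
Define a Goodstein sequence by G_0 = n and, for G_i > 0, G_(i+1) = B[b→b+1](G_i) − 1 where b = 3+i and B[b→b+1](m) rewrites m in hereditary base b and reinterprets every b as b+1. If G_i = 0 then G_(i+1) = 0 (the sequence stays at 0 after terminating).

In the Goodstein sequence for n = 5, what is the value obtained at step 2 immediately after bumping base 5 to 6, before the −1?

6

[0] 5 ≡ 3 + 2 (base 3). Lift 4: 6. −1: 5.
[1] 5 ≡ 4 + 1 (base 4). Lift 5: 6. −1: 5.
[2] 5 ≡ 5 (base 5). Lift 6: 6. −1: 5.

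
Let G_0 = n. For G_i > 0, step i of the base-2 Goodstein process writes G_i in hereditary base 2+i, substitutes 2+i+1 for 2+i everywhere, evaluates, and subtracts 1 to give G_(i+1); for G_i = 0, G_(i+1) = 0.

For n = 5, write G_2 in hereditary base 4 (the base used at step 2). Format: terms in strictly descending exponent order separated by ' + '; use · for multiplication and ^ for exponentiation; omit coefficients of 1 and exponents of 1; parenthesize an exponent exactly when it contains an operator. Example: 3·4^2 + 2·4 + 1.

3·4^3 + 3·4^2 + 3·4 + 3

G_0 = 5. HB_2(5) = 2^2 + 1. Bump = 28. G_1 = 27.
G_1 = 27. HB_3(27) = 3^3. Bump = 256. G_2 = 255.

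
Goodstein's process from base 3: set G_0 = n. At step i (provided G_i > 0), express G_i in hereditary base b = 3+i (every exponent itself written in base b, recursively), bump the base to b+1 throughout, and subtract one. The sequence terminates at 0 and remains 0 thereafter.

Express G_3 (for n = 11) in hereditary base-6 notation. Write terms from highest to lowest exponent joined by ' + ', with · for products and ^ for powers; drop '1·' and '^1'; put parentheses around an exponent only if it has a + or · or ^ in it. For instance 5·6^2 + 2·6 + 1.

[0] 11 ≡ 3^2 + 2 (base 3). Lift 4: 18. −1: 17.
[1] 17 ≡ 4^2 + 1 (base 4). Lift 5: 26. −1: 25.
[2] 25 ≡ 5^2 (base 5). Lift 6: 36. −1: 35.
[3] 35 ≡ 5·6 + 5 (base 6). Lift 7: 40. −1: 39.

5·6 + 5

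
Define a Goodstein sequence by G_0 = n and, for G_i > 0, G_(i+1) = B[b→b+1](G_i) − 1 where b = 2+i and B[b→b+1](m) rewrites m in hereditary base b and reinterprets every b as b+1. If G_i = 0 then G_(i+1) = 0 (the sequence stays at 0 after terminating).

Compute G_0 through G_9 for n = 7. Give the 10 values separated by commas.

7, 30, 259, 3127, 46657, 823543, 16777215, 37665879, 77777775, 150051213

step 0: 7 = 2^2 + 2 + 1; sub 3 for 2: 3^3 + 3 + 1; = 31; G_1 = 31−1 = 30
step 1: 30 = 3^3 + 3; sub 4 for 3: 4^4 + 4; = 260; G_2 = 260−1 = 259
step 2: 259 = 4^4 + 3; sub 5 for 4: 5^5 + 3; = 3128; G_3 = 3128−1 = 3127
step 3: 3127 = 5^5 + 2; sub 6 for 5: 6^6 + 2; = 46658; G_4 = 46658−1 = 46657
step 4: 46657 = 6^6 + 1; sub 7 for 6: 7^7 + 1; = 823544; G_5 = 823544−1 = 823543
step 5: 823543 = 7^7; sub 8 for 7: 8^8; = 16777216; G_6 = 16777216−1 = 16777215
step 6: 16777215 = 7·8^7 + 7·8^6 + 7·8^5 + 7·8^4 + 7·8^3 + 7·8^2 + 7·8 + 7; sub 9 for 8: 7·9^7 + 7·9^6 + 7·9^5 + 7·9^4 + 7·9^3 + 7·9^2 + 7·9 + 7; = 37665880; G_7 = 37665880−1 = 37665879
step 7: 37665879 = 7·9^7 + 7·9^6 + 7·9^5 + 7·9^4 + 7·9^3 + 7·9^2 + 7·9 + 6; sub 10 for 9: 7·10^7 + 7·10^6 + 7·10^5 + 7·10^4 + 7·10^3 + 7·10^2 + 7·10 + 6; = 77777776; G_8 = 77777776−1 = 77777775
step 8: 77777775 = 7·10^7 + 7·10^6 + 7·10^5 + 7·10^4 + 7·10^3 + 7·10^2 + 7·10 + 5; sub 11 for 10: 7·11^7 + 7·11^6 + 7·11^5 + 7·11^4 + 7·11^3 + 7·11^2 + 7·11 + 5; = 150051214; G_9 = 150051214−1 = 150051213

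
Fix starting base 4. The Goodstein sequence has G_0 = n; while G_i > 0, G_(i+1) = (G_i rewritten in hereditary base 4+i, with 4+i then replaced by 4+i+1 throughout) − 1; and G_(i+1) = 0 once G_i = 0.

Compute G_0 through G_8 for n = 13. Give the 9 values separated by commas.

base 4: 13 = 3·4 + 1; at 5: 3·5 + 1 = 16; next = 15
base 5: 15 = 3·5; at 6: 3·6 = 18; next = 17
base 6: 17 = 2·6 + 5; at 7: 2·7 + 5 = 19; next = 18
base 7: 18 = 2·7 + 4; at 8: 2·8 + 4 = 20; next = 19
base 8: 19 = 2·8 + 3; at 9: 2·9 + 3 = 21; next = 20
base 9: 20 = 2·9 + 2; at 10: 2·10 + 2 = 22; next = 21
base 10: 21 = 2·10 + 1; at 11: 2·11 + 1 = 23; next = 22
base 11: 22 = 2·11; at 12: 2·12 = 24; next = 23

13, 15, 17, 18, 19, 20, 21, 22, 23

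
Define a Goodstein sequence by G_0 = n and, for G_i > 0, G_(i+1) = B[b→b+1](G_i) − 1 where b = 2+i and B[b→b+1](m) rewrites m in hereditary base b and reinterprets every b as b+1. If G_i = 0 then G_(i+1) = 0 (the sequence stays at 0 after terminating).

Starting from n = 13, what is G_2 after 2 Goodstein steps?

i=0: 13 = 2^(2 + 1) + 2^2 + 1 (b=2); 2→3: 3^(3 + 1) + 3^3 + 1 = 109; 109−1 = 108
i=1: 108 = 3^(3 + 1) + 3^3 (b=3); 3→4: 4^(4 + 1) + 4^4 = 1280; 1280−1 = 1279
i=2: 1279 = 4^(4 + 1) + 3·4^3 + 3·4^2 + 3·4 + 3 (b=4); 4→5: 5^(5 + 1) + 3·5^3 + 3·5^2 + 3·5 + 3 = 16093; 16093−1 = 16092

1279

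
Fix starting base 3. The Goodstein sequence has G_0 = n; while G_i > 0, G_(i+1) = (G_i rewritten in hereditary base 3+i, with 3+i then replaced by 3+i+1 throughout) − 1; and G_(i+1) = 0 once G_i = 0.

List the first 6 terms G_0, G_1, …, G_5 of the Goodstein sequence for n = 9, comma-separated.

G_0 = 9. HB_3(9) = 3^2. Bump = 16. G_1 = 15.
G_1 = 15. HB_4(15) = 3·4 + 3. Bump = 18. G_2 = 17.
G_2 = 17. HB_5(17) = 3·5 + 2. Bump = 20. G_3 = 19.
G_3 = 19. HB_6(19) = 3·6 + 1. Bump = 22. G_4 = 21.
G_4 = 21. HB_7(21) = 3·7. Bump = 24. G_5 = 23.

9, 15, 17, 19, 21, 23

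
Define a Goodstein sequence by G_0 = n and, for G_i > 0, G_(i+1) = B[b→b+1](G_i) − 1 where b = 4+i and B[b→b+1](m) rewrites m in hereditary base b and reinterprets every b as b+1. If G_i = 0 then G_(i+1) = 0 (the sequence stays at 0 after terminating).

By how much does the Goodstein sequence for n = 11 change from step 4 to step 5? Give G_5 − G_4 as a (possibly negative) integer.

0

11 —HB4→ 2·4 + 3 —bump→ 2·5 + 3 = 13 —(−1)→ 12
12 —HB5→ 2·5 + 2 —bump→ 2·6 + 2 = 14 —(−1)→ 13
13 —HB6→ 2·6 + 1 —bump→ 2·7 + 1 = 15 —(−1)→ 14
14 —HB7→ 2·7 —bump→ 2·8 = 16 —(−1)→ 15
15 —HB8→ 8 + 7 —bump→ 9 + 7 = 16 —(−1)→ 15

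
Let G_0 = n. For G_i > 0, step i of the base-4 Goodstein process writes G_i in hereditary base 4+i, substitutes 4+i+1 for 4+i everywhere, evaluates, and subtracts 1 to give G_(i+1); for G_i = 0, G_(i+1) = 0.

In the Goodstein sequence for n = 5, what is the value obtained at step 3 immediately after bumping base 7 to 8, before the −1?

4

G_0=5  [base 4] 4 + 1  →[4↦5]→  5 + 1 = 6  −1 ⇒ G_1=5
G_1=5  [base 5] 5  →[5↦6]→  6 = 6  −1 ⇒ G_2=5
G_2=5  [base 6] 5  →[6↦7]→  5 = 5  −1 ⇒ G_3=4
G_3=4  [base 7] 4  →[7↦8]→  4 = 4  −1 ⇒ G_4=3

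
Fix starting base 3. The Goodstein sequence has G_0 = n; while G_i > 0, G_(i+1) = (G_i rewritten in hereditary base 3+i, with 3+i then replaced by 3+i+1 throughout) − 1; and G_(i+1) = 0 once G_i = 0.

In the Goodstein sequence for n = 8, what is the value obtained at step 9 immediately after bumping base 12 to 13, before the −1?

11

G_0 = 8. HB_3(8) = 2·3 + 2. Bump = 10. G_1 = 9.
G_1 = 9. HB_4(9) = 2·4 + 1. Bump = 11. G_2 = 10.
G_2 = 10. HB_5(10) = 2·5. Bump = 12. G_3 = 11.
G_3 = 11. HB_6(11) = 6 + 5. Bump = 12. G_4 = 11.
G_4 = 11. HB_7(11) = 7 + 4. Bump = 12. G_5 = 11.
G_5 = 11. HB_8(11) = 8 + 3. Bump = 12. G_6 = 11.
G_6 = 11. HB_9(11) = 9 + 2. Bump = 12. G_7 = 11.
G_7 = 11. HB_10(11) = 10 + 1. Bump = 12. G_8 = 11.
G_8 = 11. HB_11(11) = 11. Bump = 12. G_9 = 11.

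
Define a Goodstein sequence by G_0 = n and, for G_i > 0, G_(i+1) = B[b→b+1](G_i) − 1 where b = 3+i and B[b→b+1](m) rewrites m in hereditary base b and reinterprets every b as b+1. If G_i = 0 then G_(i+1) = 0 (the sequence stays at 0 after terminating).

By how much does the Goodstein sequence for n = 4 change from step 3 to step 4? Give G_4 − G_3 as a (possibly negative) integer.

G_0=4  [base 3] 3 + 1  →[3↦4]→  4 + 1 = 5  −1 ⇒ G_1=4
G_1=4  [base 4] 4  →[4↦5]→  5 = 5  −1 ⇒ G_2=4
G_2=4  [base 5] 4  →[5↦6]→  4 = 4  −1 ⇒ G_3=3
G_3=3  [base 6] 3  →[6↦7]→  3 = 3  −1 ⇒ G_4=2

-1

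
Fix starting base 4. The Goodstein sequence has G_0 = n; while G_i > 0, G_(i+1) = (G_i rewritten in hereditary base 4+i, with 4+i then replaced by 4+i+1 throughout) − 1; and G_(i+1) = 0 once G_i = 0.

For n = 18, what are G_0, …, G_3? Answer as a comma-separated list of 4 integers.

18, 26, 36, 48

G_0=18  [base 4] 4^2 + 2  →[4↦5]→  5^2 + 2 = 27  −1 ⇒ G_1=26
G_1=26  [base 5] 5^2 + 1  →[5↦6]→  6^2 + 1 = 37  −1 ⇒ G_2=36
G_2=36  [base 6] 6^2  →[6↦7]→  7^2 = 49  −1 ⇒ G_3=48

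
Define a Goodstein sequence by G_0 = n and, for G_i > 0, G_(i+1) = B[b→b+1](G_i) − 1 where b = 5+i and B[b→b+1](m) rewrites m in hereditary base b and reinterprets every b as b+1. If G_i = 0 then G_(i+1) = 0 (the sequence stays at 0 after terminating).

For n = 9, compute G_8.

G_0 = 9. HB_5(9) = 5 + 4. Bump = 10. G_1 = 9.
G_1 = 9. HB_6(9) = 6 + 3. Bump = 10. G_2 = 9.
G_2 = 9. HB_7(9) = 7 + 2. Bump = 10. G_3 = 9.
G_3 = 9. HB_8(9) = 8 + 1. Bump = 10. G_4 = 9.
G_4 = 9. HB_9(9) = 9. Bump = 10. G_5 = 9.
G_5 = 9. HB_10(9) = 9. Bump = 9. G_6 = 8.
G_6 = 8. HB_11(8) = 8. Bump = 8. G_7 = 7.
G_7 = 7. HB_12(7) = 7. Bump = 7. G_8 = 6.

6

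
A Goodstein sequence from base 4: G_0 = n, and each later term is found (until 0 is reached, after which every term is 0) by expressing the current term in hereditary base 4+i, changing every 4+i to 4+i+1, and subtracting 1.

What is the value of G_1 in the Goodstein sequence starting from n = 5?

5

step 0: 5 = 4 + 1; sub 5 for 4: 5 + 1; = 6; G_1 = 6−1 = 5
step 1: 5 = 5; sub 6 for 5: 6; = 6; G_2 = 6−1 = 5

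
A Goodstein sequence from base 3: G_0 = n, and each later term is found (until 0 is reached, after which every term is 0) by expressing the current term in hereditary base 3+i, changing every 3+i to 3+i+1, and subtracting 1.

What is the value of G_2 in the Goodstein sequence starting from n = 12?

27

base 3: 12 = 3^2 + 3; at 4: 4^2 + 4 = 20; next = 19
base 4: 19 = 4^2 + 3; at 5: 5^2 + 3 = 28; next = 27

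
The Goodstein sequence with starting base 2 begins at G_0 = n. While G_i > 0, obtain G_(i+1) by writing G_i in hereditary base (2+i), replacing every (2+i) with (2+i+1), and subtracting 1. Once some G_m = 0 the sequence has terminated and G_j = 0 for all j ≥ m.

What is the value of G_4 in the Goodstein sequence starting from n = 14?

step 0: 14 = 2^(2 + 1) + 2^2 + 2; sub 3 for 2: 3^(3 + 1) + 3^3 + 3; = 111; G_1 = 111−1 = 110
step 1: 110 = 3^(3 + 1) + 3^3 + 2; sub 4 for 3: 4^(4 + 1) + 4^4 + 2; = 1282; G_2 = 1282−1 = 1281
step 2: 1281 = 4^(4 + 1) + 4^4 + 1; sub 5 for 4: 5^(5 + 1) + 5^5 + 1; = 18751; G_3 = 18751−1 = 18750
step 3: 18750 = 5^(5 + 1) + 5^5; sub 6 for 5: 6^(6 + 1) + 6^6; = 326592; G_4 = 326592−1 = 326591
step 4: 326591 = 6^(6 + 1) + 5·6^5 + 5·6^4 + 5·6^3 + 5·6^2 + 5·6 + 5; sub 7 for 6: 7^(7 + 1) + 5·7^5 + 5·7^4 + 5·7^3 + 5·7^2 + 5·7 + 5; = 5862841; G_5 = 5862841−1 = 5862840

326591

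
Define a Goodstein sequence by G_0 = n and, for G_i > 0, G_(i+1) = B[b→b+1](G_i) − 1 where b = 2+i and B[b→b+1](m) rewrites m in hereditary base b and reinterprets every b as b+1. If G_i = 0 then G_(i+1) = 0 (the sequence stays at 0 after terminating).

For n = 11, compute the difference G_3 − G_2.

[0] 11 ≡ 2^(2 + 1) + 2 + 1 (base 2). Lift 3: 85. −1: 84.
[1] 84 ≡ 3^(3 + 1) + 3 (base 3). Lift 4: 1028. −1: 1027.
[2] 1027 ≡ 4^(4 + 1) + 3 (base 4). Lift 5: 15628. −1: 15627.

14600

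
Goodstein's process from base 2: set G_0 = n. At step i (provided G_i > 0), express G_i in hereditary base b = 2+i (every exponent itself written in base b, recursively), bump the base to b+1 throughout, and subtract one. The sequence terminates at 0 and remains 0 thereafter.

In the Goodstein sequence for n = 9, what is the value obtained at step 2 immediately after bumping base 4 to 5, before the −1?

9843

[0] 9 ≡ 2^(2 + 1) + 1 (base 2). Lift 3: 82. −1: 81.
[1] 81 ≡ 3^(3 + 1) (base 3). Lift 4: 1024. −1: 1023.
[2] 1023 ≡ 3·4^4 + 3·4^3 + 3·4^2 + 3·4 + 3 (base 4). Lift 5: 9843. −1: 9842.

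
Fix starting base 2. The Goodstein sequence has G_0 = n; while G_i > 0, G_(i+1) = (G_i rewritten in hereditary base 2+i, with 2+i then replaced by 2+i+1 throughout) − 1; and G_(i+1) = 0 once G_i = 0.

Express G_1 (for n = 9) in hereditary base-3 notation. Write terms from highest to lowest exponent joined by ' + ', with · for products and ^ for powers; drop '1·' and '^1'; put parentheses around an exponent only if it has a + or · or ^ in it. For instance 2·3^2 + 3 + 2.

i=0: 9 = 2^(2 + 1) + 1 (b=2); 2→3: 3^(3 + 1) + 1 = 82; 82−1 = 81
i=1: 81 = 3^(3 + 1) (b=3); 3→4: 4^(4 + 1) = 1024; 1024−1 = 1023

3^(3 + 1)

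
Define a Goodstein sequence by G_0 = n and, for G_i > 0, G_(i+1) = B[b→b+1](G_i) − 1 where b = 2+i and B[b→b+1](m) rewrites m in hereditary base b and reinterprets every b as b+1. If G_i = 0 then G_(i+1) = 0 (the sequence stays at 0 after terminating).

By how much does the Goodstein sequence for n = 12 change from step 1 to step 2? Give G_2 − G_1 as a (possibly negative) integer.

base 2: 12 = 2^(2 + 1) + 2^2; at 3: 3^(3 + 1) + 3^3 = 108; next = 107
base 3: 107 = 3^(3 + 1) + 2·3^2 + 2·3 + 2; at 4: 4^(4 + 1) + 2·4^2 + 2·4 + 2 = 1066; next = 1065

958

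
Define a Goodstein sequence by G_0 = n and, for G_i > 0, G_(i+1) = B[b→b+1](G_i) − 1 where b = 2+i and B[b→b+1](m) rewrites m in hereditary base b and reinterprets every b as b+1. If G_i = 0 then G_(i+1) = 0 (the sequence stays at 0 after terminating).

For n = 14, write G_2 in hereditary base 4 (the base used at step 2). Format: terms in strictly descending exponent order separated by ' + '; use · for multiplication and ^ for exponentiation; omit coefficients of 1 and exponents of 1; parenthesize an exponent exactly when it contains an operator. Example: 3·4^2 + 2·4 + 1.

base 2: 14 = 2^(2 + 1) + 2^2 + 2; at 3: 3^(3 + 1) + 3^3 + 3 = 111; next = 110
base 3: 110 = 3^(3 + 1) + 3^3 + 2; at 4: 4^(4 + 1) + 4^4 + 2 = 1282; next = 1281
base 4: 1281 = 4^(4 + 1) + 4^4 + 1; at 5: 5^(5 + 1) + 5^5 + 1 = 18751; next = 18750

4^(4 + 1) + 4^4 + 1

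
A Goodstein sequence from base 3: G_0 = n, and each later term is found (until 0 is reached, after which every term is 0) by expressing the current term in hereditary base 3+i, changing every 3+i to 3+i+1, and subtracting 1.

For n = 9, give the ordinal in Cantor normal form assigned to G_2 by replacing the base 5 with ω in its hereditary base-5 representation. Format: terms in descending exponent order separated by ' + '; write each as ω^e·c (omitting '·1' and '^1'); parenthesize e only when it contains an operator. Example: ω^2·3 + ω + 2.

ω·3 + 2

9 —HB3→ 3^2 —bump→ 4^2 = 16 —(−1)→ 15
15 —HB4→ 3·4 + 3 —bump→ 3·5 + 3 = 18 —(−1)→ 17
17 —HB5→ 3·5 + 2 —bump→ 3·6 + 2 = 20 —(−1)→ 19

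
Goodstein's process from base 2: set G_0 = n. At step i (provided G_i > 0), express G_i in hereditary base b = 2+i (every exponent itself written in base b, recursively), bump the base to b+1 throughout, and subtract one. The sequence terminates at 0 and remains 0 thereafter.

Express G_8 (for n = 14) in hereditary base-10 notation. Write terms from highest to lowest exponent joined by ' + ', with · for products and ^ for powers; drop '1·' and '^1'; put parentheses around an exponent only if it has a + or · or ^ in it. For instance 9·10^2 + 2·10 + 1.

10^(10 + 1) + 5·10^5 + 5·10^4 + 5·10^3 + 5·10^2 + 5·10 + 1

(0) 14|_2 = 2^(2 + 1) + 2^2 + 2 ↦ 3^(3 + 1) + 3^3 + 3|_3 = 111 ⇒ 110
(1) 110|_3 = 3^(3 + 1) + 3^3 + 2 ↦ 4^(4 + 1) + 4^4 + 2|_4 = 1282 ⇒ 1281
(2) 1281|_4 = 4^(4 + 1) + 4^4 + 1 ↦ 5^(5 + 1) + 5^5 + 1|_5 = 18751 ⇒ 18750
(3) 18750|_5 = 5^(5 + 1) + 5^5 ↦ 6^(6 + 1) + 6^6|_6 = 326592 ⇒ 326591
(4) 326591|_6 = 6^(6 + 1) + 5·6^5 + 5·6^4 + 5·6^3 + 5·6^2 + 5·6 + 5 ↦ 7^(7 + 1) + 5·7^5 + 5·7^4 + 5·7^3 + 5·7^2 + 5·7 + 5|_7 = 5862841 ⇒ 5862840
(5) 5862840|_7 = 7^(7 + 1) + 5·7^5 + 5·7^4 + 5·7^3 + 5·7^2 + 5·7 + 4 ↦ 8^(8 + 1) + 5·8^5 + 5·8^4 + 5·8^3 + 5·8^2 + 5·8 + 4|_8 = 134404972 ⇒ 134404971
(6) 134404971|_8 = 8^(8 + 1) + 5·8^5 + 5·8^4 + 5·8^3 + 5·8^2 + 5·8 + 3 ↦ 9^(9 + 1) + 5·9^5 + 5·9^4 + 5·9^3 + 5·9^2 + 5·9 + 3|_9 = 3487116549 ⇒ 3487116548
(7) 3487116548|_9 = 9^(9 + 1) + 5·9^5 + 5·9^4 + 5·9^3 + 5·9^2 + 5·9 + 2 ↦ 10^(10 + 1) + 5·10^5 + 5·10^4 + 5·10^3 + 5·10^2 + 5·10 + 2|_10 = 100000555552 ⇒ 100000555551
(8) 100000555551|_10 = 10^(10 + 1) + 5·10^5 + 5·10^4 + 5·10^3 + 5·10^2 + 5·10 + 1 ↦ 11^(11 + 1) + 5·11^5 + 5·11^4 + 5·11^3 + 5·11^2 + 5·11 + 1|_11 = 3138429262497 ⇒ 3138429262496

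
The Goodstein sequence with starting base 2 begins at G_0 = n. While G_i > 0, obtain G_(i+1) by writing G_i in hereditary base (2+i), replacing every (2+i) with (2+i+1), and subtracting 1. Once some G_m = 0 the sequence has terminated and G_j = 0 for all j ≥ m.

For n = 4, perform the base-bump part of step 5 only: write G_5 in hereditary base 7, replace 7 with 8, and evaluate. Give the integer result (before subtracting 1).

4 —HB2→ 2^2 —bump→ 3^3 = 27 —(−1)→ 26
26 —HB3→ 2·3^2 + 2·3 + 2 —bump→ 2·4^2 + 2·4 + 2 = 42 —(−1)→ 41
41 —HB4→ 2·4^2 + 2·4 + 1 —bump→ 2·5^2 + 2·5 + 1 = 61 —(−1)→ 60
60 —HB5→ 2·5^2 + 2·5 —bump→ 2·6^2 + 2·6 = 84 —(−1)→ 83
83 —HB6→ 2·6^2 + 6 + 5 —bump→ 2·7^2 + 7 + 5 = 110 —(−1)→ 109
109 —HB7→ 2·7^2 + 7 + 4 —bump→ 2·8^2 + 8 + 4 = 140 —(−1)→ 139

140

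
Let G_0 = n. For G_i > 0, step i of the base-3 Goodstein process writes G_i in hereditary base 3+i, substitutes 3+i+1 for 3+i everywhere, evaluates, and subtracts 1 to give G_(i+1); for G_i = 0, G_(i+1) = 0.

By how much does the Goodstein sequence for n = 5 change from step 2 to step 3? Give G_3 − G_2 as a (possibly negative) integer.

0

step 0: 5 = 3 + 2; sub 4 for 3: 4 + 2; = 6; G_1 = 6−1 = 5
step 1: 5 = 4 + 1; sub 5 for 4: 5 + 1; = 6; G_2 = 6−1 = 5
step 2: 5 = 5; sub 6 for 5: 6; = 6; G_3 = 6−1 = 5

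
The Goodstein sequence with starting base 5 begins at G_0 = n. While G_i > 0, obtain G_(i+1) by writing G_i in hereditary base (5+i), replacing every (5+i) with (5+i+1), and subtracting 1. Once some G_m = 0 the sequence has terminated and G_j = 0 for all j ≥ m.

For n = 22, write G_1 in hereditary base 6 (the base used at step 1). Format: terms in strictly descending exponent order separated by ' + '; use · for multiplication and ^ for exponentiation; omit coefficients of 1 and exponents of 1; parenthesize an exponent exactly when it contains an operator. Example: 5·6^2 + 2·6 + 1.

step 0: 22 = 4·5 + 2; sub 6 for 5: 4·6 + 2; = 26; G_1 = 26−1 = 25
step 1: 25 = 4·6 + 1; sub 7 for 6: 4·7 + 1; = 29; G_2 = 29−1 = 28

4·6 + 1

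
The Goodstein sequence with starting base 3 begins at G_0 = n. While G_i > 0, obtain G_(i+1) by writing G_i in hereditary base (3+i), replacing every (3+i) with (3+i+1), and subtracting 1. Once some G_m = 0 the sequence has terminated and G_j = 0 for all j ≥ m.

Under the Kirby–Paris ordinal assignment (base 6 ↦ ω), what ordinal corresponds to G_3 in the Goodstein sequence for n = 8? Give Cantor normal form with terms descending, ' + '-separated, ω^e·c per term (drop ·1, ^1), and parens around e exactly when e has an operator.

8 —HB3→ 2·3 + 2 —bump→ 2·4 + 2 = 10 —(−1)→ 9
9 —HB4→ 2·4 + 1 —bump→ 2·5 + 1 = 11 —(−1)→ 10
10 —HB5→ 2·5 —bump→ 2·6 = 12 —(−1)→ 11

ω + 5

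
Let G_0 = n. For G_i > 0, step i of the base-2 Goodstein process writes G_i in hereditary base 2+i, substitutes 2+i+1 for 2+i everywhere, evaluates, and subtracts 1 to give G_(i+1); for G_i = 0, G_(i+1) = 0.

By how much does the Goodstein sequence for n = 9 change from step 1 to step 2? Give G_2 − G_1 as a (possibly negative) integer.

942

step 0: 9 = 2^(2 + 1) + 1; sub 3 for 2: 3^(3 + 1) + 1; = 82; G_1 = 82−1 = 81
step 1: 81 = 3^(3 + 1); sub 4 for 3: 4^(4 + 1); = 1024; G_2 = 1024−1 = 1023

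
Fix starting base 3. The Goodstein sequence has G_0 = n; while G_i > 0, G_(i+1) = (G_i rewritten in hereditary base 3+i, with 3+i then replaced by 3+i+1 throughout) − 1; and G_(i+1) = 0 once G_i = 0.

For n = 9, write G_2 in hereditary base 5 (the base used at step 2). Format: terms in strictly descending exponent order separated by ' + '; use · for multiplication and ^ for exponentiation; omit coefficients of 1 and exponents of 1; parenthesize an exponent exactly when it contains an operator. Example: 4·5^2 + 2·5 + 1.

base 3: 9 = 3^2; at 4: 4^2 = 16; next = 15
base 4: 15 = 3·4 + 3; at 5: 3·5 + 3 = 18; next = 17
base 5: 17 = 3·5 + 2; at 6: 3·6 + 2 = 20; next = 19

3·5 + 2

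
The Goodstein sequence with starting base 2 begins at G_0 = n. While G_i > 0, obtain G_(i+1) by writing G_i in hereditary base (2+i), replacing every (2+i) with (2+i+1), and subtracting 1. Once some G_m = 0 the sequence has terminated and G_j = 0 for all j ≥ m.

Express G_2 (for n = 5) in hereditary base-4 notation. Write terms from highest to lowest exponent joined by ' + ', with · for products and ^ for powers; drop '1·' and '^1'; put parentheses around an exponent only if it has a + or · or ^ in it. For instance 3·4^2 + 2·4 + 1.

3·4^3 + 3·4^2 + 3·4 + 3

base 2: 5 = 2^2 + 1; at 3: 3^3 + 1 = 28; next = 27
base 3: 27 = 3^3; at 4: 4^4 = 256; next = 255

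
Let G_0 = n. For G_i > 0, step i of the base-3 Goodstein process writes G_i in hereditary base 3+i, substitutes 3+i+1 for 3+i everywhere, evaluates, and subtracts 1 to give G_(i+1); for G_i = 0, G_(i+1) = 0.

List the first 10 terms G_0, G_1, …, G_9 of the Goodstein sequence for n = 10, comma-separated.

step 0: 10 = 3^2 + 1; sub 4 for 3: 4^2 + 1; = 17; G_1 = 17−1 = 16
step 1: 16 = 4^2; sub 5 for 4: 5^2; = 25; G_2 = 25−1 = 24
step 2: 24 = 4·5 + 4; sub 6 for 5: 4·6 + 4; = 28; G_3 = 28−1 = 27
step 3: 27 = 4·6 + 3; sub 7 for 6: 4·7 + 3; = 31; G_4 = 31−1 = 30
step 4: 30 = 4·7 + 2; sub 8 for 7: 4·8 + 2; = 34; G_5 = 34−1 = 33
step 5: 33 = 4·8 + 1; sub 9 for 8: 4·9 + 1; = 37; G_6 = 37−1 = 36
step 6: 36 = 4·9; sub 10 for 9: 4·10; = 40; G_7 = 40−1 = 39
step 7: 39 = 3·10 + 9; sub 11 for 10: 3·11 + 9; = 42; G_8 = 42−1 = 41
step 8: 41 = 3·11 + 8; sub 12 for 11: 3·12 + 8; = 44; G_9 = 44−1 = 43

10, 16, 24, 27, 30, 33, 36, 39, 41, 43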